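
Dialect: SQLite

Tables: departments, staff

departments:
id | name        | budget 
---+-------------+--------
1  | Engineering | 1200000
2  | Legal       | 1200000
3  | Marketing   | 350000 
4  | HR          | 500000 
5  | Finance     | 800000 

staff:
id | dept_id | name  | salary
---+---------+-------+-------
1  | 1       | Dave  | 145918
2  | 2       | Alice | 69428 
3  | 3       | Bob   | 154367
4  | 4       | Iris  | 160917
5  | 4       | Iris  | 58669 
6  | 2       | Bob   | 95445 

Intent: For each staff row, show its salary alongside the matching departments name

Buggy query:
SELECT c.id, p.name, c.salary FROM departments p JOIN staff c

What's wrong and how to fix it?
Bug: JOIN with no ON clause produces a cartesian product; every staff row pairs with every departments row

Fix: Add ON c.dept_id = p.id to the JOIN

Corrected query:
SELECT c.id, p.name, c.salary FROM departments p JOIN staff c ON c.dept_id = p.id

Result:
id | name        | salary
---+-------------+-------
1  | Engineering | 145918
2  | Legal       | 69428 
3  | Marketing   | 154367
4  | HR          | 160917
5  | HR          | 58669 
6  | Legal       | 95445 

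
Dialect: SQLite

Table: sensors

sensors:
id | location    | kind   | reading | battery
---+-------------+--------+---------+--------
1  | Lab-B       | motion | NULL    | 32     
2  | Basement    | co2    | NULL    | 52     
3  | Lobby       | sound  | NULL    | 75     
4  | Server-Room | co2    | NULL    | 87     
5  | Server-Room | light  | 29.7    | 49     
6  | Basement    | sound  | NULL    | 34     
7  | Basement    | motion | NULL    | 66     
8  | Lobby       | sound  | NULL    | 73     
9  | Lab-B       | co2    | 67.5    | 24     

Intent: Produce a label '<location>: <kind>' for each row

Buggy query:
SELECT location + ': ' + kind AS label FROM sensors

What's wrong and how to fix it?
Bug: '+' is numeric addition; on text columns SQLite converts them to 0 instead of concatenating

Fix: Replace + with || to concatenate text

Corrected query:
SELECT location || ': ' || kind AS label FROM sensors

Result:
label             
------------------
Lab-B: motion     
Basement: co2     
Lobby: sound      
Server-Room: co2  
Server-Room: light
Basement: sound   
Basement: motion  
Lobby: sound      
Lab-B: co2        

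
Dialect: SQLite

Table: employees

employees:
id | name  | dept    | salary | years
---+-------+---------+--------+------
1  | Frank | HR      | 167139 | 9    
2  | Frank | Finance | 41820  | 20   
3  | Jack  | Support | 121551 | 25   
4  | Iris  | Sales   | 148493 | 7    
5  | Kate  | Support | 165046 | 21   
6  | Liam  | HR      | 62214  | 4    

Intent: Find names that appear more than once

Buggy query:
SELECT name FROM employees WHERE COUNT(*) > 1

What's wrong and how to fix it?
Bug: COUNT(*) is an aggregate and cannot be used in WHERE

Fix: Group first, then use HAVING for the count condition

Corrected query:
SELECT name FROM employees GROUP BY name HAVING COUNT(*) > 1

Result:
name 
-----
Frank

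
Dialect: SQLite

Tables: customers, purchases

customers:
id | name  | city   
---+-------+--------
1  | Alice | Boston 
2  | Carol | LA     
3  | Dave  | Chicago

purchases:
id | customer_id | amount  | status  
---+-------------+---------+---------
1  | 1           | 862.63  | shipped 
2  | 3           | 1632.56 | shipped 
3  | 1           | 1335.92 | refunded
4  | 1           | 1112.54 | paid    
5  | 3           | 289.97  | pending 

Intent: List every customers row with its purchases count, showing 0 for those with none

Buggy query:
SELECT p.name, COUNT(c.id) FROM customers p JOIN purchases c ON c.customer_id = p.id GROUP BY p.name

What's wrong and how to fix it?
Bug: An inner join excludes parents with zero children

Fix: Use LEFT JOIN so parents without children still appear (COUNT(c.id) gives 0)

Corrected query:
SELECT p.name, COUNT(c.id) FROM customers p LEFT JOIN purchases c ON c.customer_id = p.id GROUP BY p.name

Result:
name  | COUNT(c.id)
------+------------
Alice | 3          
Carol | 0          
Dave  | 2          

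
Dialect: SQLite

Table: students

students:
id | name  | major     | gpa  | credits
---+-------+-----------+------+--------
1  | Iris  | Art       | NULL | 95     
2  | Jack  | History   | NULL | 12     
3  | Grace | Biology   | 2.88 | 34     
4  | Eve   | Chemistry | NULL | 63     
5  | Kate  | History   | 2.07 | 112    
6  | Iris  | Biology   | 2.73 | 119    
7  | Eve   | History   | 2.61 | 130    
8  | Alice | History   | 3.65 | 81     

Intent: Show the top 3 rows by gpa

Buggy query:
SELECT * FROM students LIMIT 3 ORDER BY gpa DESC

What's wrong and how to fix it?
Bug: ORDER BY cannot follow LIMIT; LIMIT is the final clause

Fix: Swap the clauses: ORDER BY first, then LIMIT

Corrected query:
SELECT * FROM students ORDER BY gpa DESC LIMIT 3

Result:
id | name  | major   | gpa  | credits
---+-------+---------+------+--------
8  | Alice | History | 3.65 | 81     
3  | Grace | Biology | 2.88 | 34     
6  | Iris  | Biology | 2.73 | 119    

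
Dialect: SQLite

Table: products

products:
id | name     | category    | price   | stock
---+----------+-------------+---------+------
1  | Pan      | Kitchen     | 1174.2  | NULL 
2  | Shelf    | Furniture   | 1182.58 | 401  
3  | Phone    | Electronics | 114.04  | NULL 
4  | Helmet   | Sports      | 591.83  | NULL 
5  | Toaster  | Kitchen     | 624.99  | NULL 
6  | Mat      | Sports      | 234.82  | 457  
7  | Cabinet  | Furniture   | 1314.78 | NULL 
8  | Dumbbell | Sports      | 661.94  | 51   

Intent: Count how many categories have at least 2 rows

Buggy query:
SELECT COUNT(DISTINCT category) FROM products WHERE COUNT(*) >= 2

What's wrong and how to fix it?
Bug: COUNT(*) cannot appear in WHERE; the per-group count doesn't exist yet

Fix: Group first with HAVING COUNT(*) >= 2, then COUNT the resulting groups

Corrected query:
SELECT COUNT(*) FROM (SELECT category FROM products GROUP BY category HAVING COUNT(*) >= 2)

Result:
COUNT(*)
--------
3       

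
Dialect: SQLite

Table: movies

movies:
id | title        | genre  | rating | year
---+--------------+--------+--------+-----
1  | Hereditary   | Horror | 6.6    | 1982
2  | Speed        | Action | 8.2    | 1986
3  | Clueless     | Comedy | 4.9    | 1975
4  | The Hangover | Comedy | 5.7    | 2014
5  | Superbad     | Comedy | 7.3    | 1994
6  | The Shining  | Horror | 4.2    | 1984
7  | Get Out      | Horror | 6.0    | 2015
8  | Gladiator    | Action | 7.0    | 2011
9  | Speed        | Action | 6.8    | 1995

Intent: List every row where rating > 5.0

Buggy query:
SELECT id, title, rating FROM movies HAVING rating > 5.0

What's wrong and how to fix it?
Bug: This is a non-aggregate query (no GROUP BY, no aggregates), so in SQLite the HAVING clause is invalid here; a row-level condition belongs in WHERE

Fix: Use WHERE for row-level filtering

Corrected query:
SELECT id, title, rating FROM movies WHERE rating > 5.0

Result:
id | title        | rating
---+--------------+-------
1  | Hereditary   | 6.6   
2  | Speed        | 8.2   
4  | The Hangover | 5.7   
5  | Superbad     | 7.3   
7  | Get Out      | 6     
8  | Gladiator    | 7     
9  | Speed        | 6.8   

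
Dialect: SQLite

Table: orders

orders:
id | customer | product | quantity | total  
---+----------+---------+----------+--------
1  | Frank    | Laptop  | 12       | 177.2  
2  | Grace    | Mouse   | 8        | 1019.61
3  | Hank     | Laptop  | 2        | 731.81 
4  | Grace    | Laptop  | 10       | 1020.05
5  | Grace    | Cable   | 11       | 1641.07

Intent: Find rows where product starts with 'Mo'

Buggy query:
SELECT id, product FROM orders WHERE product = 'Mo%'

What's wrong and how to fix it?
Bug: '=' compares the literal string including the % character; pattern matching needs LIKE

Fix: Replace '=' with LIKE so 'Mo%' is treated as a pattern

Corrected query:
SELECT id, product FROM orders WHERE product LIKE 'Mo%'

Result:
id | product
---+--------
2  | Mouse  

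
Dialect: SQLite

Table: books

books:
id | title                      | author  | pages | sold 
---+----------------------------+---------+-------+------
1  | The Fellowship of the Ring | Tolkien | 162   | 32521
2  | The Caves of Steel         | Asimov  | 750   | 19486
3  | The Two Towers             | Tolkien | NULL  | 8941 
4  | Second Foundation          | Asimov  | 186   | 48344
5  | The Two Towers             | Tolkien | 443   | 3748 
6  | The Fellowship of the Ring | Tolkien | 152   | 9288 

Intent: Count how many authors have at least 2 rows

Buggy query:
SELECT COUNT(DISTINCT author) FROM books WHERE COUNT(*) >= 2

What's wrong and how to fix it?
Bug: WHERE filters individual rows, not groups, so a group-level COUNT is invalid there

Fix: Group first with HAVING COUNT(*) >= 2, then COUNT the resulting groups

Corrected query:
SELECT COUNT(*) FROM (SELECT author FROM books GROUP BY author HAVING COUNT(*) >= 2)

Result:
COUNT(*)
--------
2       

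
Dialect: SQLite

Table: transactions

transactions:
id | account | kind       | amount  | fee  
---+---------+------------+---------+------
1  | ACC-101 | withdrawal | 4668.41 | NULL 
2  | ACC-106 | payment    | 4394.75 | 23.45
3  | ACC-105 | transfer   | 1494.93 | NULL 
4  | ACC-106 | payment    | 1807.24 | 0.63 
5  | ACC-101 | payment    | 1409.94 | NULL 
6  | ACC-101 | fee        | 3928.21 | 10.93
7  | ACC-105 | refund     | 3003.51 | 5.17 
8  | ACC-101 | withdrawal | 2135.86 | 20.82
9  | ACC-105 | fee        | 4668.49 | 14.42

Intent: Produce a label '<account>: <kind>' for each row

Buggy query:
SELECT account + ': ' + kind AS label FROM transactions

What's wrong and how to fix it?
Bug: SQLite uses || for string concatenation; + coerces text to numbers (yielding 0)

Fix: Replace + with || to concatenate text

Corrected query:
SELECT account || ': ' || kind AS label FROM transactions

Result:
label              
-------------------
ACC-101: withdrawal
ACC-106: payment   
ACC-105: transfer  
ACC-106: payment   
ACC-101: payment   
ACC-101: fee       
ACC-105: refund    
ACC-101: withdrawal
ACC-105: fee       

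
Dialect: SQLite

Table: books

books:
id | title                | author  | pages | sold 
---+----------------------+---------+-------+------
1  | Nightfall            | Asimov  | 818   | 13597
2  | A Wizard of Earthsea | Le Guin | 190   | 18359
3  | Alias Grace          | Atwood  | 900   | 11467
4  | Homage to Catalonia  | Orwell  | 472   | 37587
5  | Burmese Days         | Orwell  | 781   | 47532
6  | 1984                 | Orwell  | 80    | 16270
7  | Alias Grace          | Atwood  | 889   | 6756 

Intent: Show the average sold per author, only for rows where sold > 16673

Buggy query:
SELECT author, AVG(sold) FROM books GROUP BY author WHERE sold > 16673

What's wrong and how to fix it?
Bug: WHERE cannot follow GROUP BY

Fix: Place WHERE between FROM and GROUP BY

Corrected query:
SELECT author, AVG(sold) FROM books WHERE sold > 16673 GROUP BY author

Result:
author  | AVG(sold)
--------+----------
Le Guin | 18359    
Orwell  | 42559.5  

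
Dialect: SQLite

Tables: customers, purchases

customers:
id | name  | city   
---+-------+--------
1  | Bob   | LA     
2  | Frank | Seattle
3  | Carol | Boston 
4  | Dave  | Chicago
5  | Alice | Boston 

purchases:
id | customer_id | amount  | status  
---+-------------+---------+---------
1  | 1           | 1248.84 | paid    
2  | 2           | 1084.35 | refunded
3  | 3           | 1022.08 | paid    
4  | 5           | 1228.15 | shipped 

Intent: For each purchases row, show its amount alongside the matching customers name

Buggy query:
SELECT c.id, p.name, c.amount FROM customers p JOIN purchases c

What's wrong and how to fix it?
Bug: Missing join condition: each purchases row is matched to all customers rows instead of just its own

Fix: Add ON c.customer_id = p.id to the JOIN

Corrected query:
SELECT c.id, p.name, c.amount FROM customers p JOIN purchases c ON c.customer_id = p.id

Result:
id | name  | amount 
---+-------+--------
1  | Bob   | 1248.84
2  | Frank | 1084.35
3  | Carol | 1022.08
4  | Alice | 1228.15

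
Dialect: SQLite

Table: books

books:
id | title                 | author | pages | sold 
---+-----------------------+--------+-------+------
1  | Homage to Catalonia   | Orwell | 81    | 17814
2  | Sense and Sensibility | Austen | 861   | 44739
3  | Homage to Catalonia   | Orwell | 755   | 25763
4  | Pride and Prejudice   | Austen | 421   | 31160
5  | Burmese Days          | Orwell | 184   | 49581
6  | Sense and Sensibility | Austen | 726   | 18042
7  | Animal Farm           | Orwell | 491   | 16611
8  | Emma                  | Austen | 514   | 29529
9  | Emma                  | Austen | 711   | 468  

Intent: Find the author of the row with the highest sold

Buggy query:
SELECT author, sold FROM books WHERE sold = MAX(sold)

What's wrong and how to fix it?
Bug: MAX(sold) is an aggregate and cannot be used directly in WHERE

Fix: Wrap MAX in a scalar subquery so WHERE compares against a single value

Corrected query:
SELECT author, sold FROM books WHERE sold = (SELECT MAX(sold) FROM books)

Result:
author | sold 
-------+------
Orwell | 49581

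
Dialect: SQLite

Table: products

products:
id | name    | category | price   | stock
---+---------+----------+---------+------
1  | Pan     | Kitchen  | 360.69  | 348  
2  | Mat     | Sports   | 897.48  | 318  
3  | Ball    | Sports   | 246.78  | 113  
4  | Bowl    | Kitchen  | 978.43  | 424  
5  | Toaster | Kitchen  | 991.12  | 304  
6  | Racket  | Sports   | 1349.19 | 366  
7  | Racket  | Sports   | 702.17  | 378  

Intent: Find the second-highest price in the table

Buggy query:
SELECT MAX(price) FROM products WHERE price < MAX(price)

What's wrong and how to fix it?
Bug: The inner MAX is an aggregate inside WHERE, which is not allowed

Fix: Compute the overall MAX in a subquery, then take MAX of rows below it

Corrected query:
SELECT MAX(price) FROM products WHERE price < (SELECT MAX(price) FROM products)

Result:
MAX(price)
----------
991.12    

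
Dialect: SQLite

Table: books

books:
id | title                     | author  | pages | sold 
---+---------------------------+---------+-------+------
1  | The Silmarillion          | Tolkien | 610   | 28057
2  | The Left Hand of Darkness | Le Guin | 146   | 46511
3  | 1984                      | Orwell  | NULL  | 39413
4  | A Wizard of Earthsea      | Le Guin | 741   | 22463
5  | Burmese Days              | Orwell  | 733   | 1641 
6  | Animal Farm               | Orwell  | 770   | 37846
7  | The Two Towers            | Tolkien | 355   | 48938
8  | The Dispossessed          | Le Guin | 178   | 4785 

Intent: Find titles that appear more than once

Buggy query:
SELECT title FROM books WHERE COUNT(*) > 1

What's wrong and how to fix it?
Bug: COUNT(*) is an aggregate and cannot be used in WHERE

Fix: GROUP BY title, then filter groups with HAVING COUNT(*) > 1

Corrected query:
SELECT title FROM books GROUP BY title HAVING COUNT(*) > 1

Result:
(no rows)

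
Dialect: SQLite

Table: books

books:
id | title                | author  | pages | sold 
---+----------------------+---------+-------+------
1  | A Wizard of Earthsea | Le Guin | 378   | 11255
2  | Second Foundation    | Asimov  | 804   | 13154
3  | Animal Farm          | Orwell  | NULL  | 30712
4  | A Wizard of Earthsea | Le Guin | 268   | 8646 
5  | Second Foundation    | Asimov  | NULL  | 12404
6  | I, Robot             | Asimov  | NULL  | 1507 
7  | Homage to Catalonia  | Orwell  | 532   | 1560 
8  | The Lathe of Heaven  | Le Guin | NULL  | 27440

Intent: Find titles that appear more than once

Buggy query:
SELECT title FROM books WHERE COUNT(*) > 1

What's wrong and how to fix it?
Bug: WHERE can't reference COUNT(*); aggregates are computed after WHERE

Fix: Group first, then use HAVING for the count condition

Corrected query:
SELECT title FROM books GROUP BY title HAVING COUNT(*) > 1

Result:
title               
--------------------
A Wizard of Earthsea
Second Foundation   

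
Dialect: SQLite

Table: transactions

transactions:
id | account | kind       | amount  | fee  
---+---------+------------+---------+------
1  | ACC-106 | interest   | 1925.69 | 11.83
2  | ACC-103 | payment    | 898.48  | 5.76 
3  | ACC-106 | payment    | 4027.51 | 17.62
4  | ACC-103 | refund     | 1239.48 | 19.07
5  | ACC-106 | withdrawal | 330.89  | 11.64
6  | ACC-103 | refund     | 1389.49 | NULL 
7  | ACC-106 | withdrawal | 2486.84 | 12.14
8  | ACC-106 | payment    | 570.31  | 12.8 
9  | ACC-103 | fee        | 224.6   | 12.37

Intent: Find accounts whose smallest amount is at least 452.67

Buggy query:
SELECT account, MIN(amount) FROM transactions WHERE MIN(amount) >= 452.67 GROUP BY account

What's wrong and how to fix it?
Bug: MIN() in WHERE is a misuse of aggregate

Fix: Replace WHERE with HAVING after the GROUP BY

Corrected query:
SELECT account, MIN(amount) FROM transactions GROUP BY account HAVING MIN(amount) >= 452.67

Result:
(no rows)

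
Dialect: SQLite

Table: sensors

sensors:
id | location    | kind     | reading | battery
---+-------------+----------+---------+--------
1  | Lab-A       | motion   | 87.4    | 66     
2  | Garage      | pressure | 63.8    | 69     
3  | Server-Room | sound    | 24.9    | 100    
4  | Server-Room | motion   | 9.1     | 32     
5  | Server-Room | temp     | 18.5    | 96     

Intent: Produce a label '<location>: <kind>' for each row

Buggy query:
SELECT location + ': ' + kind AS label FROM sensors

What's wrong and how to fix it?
Bug: SQLite uses || for string concatenation; + coerces text to numbers (yielding 0)

Fix: Use the || operator for string concatenation

Corrected query:
SELECT location || ': ' || kind AS label FROM sensors

Result:
label              
-------------------
Lab-A: motion      
Garage: pressure   
Server-Room: sound 
Server-Room: motion
Server-Room: temp  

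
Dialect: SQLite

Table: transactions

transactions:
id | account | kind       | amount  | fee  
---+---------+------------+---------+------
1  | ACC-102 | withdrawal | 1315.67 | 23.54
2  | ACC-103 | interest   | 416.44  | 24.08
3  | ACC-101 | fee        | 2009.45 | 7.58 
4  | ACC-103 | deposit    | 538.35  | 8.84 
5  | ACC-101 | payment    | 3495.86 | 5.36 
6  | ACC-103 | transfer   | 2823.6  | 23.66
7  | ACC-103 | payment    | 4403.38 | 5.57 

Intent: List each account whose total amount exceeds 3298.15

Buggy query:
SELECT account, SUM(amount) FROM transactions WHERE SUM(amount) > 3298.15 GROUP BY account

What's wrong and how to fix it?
Bug: WHERE runs before GROUP BY, so aggregates aren't available there

Fix: Use HAVING (which filters groups after aggregation) instead of WHERE

Corrected query:
SELECT account, SUM(amount) FROM transactions GROUP BY account HAVING SUM(amount) > 3298.15

Result:
account | SUM(amount)
--------+------------
ACC-101 | 5505.31    
ACC-103 | 8181.77    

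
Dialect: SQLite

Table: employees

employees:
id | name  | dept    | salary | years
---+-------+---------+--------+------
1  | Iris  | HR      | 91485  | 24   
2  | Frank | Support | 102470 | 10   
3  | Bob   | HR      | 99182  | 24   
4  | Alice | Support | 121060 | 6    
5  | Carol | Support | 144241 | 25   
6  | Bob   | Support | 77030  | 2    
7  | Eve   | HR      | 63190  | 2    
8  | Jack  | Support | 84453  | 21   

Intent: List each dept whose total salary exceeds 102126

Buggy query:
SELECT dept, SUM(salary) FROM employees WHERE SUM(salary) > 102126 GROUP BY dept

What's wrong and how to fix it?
Bug: SUM(salary) is an aggregate, but WHERE filters rows before aggregation

Fix: Move the aggregate condition to a HAVING clause

Corrected query:
SELECT dept, SUM(salary) FROM employees GROUP BY dept HAVING SUM(salary) > 102126

Result:
dept    | SUM(salary)
--------+------------
HR      | 253857     
Support | 529254     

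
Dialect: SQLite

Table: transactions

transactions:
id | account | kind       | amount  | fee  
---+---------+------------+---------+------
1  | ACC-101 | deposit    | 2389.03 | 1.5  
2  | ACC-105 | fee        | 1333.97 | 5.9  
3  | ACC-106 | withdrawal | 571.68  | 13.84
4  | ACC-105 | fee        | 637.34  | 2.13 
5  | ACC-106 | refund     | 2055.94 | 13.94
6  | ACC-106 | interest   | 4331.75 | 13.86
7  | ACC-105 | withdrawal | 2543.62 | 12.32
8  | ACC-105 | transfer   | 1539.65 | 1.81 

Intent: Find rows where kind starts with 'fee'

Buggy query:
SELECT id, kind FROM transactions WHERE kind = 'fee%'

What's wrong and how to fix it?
Bug: Wildcards only work with LIKE; '=' treats '%' as a literal character

Fix: Replace '=' with LIKE so 'fee%' is treated as a pattern

Corrected query:
SELECT id, kind FROM transactions WHERE kind LIKE 'fee%'

Result:
id | kind
---+-----
2  | fee 
4  | fee 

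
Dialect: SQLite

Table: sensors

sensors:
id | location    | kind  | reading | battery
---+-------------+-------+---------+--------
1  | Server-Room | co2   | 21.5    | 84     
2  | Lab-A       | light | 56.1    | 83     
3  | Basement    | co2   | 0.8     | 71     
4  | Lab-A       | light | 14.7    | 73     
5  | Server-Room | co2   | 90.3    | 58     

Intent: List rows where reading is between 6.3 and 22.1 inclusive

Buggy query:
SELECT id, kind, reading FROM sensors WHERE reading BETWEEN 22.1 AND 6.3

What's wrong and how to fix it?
Bug: The bounds are reversed; BETWEEN a AND b requires a <= b to match anything

Fix: Swap the bounds so the smaller value comes first

Corrected query:
SELECT id, kind, reading FROM sensors WHERE reading BETWEEN 6.3 AND 22.1

Result:
id | kind  | reading
---+-------+--------
1  | co2   | 21.5   
4  | light | 14.7   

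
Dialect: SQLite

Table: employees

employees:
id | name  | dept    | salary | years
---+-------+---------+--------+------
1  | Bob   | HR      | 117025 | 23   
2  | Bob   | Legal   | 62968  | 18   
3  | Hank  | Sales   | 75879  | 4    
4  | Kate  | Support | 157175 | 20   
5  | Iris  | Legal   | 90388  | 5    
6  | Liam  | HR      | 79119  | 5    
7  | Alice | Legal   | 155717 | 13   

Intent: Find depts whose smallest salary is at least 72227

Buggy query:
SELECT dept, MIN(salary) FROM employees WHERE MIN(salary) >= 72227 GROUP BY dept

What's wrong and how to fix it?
Bug: Aggregates like MIN are computed per group after WHERE runs

Fix: Use HAVING for the per-group MIN condition

Corrected query:
SELECT dept, MIN(salary) FROM employees GROUP BY dept HAVING MIN(salary) >= 72227

Result:
dept    | MIN(salary)
--------+------------
HR      | 79119      
Sales   | 75879      
Support | 157175     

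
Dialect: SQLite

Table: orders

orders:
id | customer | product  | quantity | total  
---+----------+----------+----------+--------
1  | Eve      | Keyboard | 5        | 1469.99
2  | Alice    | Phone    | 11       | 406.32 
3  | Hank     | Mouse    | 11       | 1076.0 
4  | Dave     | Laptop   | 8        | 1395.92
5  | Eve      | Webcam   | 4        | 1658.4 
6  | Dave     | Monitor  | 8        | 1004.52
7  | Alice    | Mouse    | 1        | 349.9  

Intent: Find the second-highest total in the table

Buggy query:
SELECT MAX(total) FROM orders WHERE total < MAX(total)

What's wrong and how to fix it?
Bug: MAX(total) on the right of the comparison is an aggregate-in-WHERE error

Fix: Compute the overall MAX in a subquery, then take MAX of rows below it

Corrected query:
SELECT MAX(total) FROM orders WHERE total < (SELECT MAX(total) FROM orders)

Result:
MAX(total)
----------
1469.99   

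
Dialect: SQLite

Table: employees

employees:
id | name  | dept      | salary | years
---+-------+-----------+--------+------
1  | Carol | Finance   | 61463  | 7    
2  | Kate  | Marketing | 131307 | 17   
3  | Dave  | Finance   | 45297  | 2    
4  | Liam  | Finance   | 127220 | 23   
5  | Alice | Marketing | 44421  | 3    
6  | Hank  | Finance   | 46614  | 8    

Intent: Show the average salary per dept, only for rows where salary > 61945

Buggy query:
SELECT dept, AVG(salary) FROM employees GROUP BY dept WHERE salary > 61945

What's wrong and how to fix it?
Bug: Row-level WHERE must come before GROUP BY in the clause order

Fix: Move the WHERE clause before GROUP BY

Corrected query:
SELECT dept, AVG(salary) FROM employees WHERE salary > 61945 GROUP BY dept

Result:
dept      | AVG(salary)
----------+------------
Finance   | 127220     
Marketing | 131307     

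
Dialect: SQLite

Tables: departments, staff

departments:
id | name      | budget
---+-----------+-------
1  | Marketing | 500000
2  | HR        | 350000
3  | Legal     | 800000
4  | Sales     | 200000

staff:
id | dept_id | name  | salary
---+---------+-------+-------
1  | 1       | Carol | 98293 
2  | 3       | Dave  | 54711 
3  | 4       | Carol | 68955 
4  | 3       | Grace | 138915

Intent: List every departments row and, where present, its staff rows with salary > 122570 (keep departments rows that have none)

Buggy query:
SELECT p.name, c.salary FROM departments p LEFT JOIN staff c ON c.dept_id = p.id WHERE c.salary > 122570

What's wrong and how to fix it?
Bug: A WHERE condition on the right-hand table after LEFT JOIN drops unmatched parents

Fix: Move the right-table condition into the ON clause so unmatched parents are kept

Corrected query:
SELECT p.name, c.salary FROM departments p LEFT JOIN staff c ON c.dept_id = p.id AND c.salary > 122570

Result:
name      | salary
----------+-------
Marketing | NULL  
HR        | NULL  
Legal     | 138915
Sales     | NULL  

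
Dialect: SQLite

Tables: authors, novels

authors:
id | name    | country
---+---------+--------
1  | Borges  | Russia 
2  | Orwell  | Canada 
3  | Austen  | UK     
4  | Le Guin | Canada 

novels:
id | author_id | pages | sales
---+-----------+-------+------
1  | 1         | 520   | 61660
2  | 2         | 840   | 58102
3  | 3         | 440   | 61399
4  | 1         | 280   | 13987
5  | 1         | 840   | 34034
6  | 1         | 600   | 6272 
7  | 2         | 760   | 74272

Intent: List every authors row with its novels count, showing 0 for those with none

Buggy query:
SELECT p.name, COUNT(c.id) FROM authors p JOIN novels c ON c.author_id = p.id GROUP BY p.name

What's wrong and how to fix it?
Bug: An inner join excludes parents with zero children

Fix: Use LEFT JOIN so parents without children still appear (COUNT(c.id) gives 0)

Corrected query:
SELECT p.name, COUNT(c.id) FROM authors p LEFT JOIN novels c ON c.author_id = p.id GROUP BY p.name

Result:
name    | COUNT(c.id)
--------+------------
Austen  | 1          
Borges  | 4          
Le Guin | 0          
Orwell  | 2          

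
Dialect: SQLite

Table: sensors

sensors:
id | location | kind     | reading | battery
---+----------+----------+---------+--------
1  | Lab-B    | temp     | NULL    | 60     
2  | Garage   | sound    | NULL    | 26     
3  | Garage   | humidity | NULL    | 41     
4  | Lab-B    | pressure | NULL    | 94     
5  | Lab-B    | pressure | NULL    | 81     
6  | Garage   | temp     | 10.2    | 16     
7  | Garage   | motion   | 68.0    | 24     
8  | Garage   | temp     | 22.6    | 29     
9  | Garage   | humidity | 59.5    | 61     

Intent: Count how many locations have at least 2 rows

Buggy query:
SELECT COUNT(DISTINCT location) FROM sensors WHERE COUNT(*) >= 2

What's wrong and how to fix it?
Bug: WHERE filters individual rows, not groups, so a group-level COUNT is invalid there

Fix: Group first with HAVING COUNT(*) >= 2, then COUNT the resulting groups

Corrected query:
SELECT COUNT(*) FROM (SELECT location FROM sensors GROUP BY location HAVING COUNT(*) >= 2)

Result:
COUNT(*)
--------
2       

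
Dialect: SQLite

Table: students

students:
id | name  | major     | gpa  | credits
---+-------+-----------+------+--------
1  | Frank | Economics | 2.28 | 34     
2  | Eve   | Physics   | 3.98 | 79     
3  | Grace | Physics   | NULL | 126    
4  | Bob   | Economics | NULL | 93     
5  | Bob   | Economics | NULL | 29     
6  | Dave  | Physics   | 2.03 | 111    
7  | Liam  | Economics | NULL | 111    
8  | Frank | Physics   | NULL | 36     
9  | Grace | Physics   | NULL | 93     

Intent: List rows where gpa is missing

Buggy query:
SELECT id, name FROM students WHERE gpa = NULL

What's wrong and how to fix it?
Bug: '= NULL' is always unknown in SQL three-valued logic, so no rows match

Fix: Use IS NULL to test for NULL

Corrected query:
SELECT id, name FROM students WHERE gpa IS NULL

Result:
id | name 
---+------
3  | Grace
4  | Bob  
5  | Bob  
7  | Liam 
8  | Frank
9  | Grace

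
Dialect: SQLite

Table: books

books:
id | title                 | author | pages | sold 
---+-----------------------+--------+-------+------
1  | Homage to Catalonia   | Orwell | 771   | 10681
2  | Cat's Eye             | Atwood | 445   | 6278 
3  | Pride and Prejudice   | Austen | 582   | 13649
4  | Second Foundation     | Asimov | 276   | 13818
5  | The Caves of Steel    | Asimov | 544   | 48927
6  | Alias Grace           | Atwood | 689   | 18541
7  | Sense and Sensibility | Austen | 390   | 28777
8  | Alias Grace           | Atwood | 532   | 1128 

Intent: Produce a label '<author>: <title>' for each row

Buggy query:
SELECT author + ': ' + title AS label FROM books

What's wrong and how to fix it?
Bug: SQLite uses || for string concatenation; + coerces text to numbers (yielding 0)

Fix: Replace + with || to concatenate text

Corrected query:
SELECT author || ': ' || title AS label FROM books

Result:
label                        
-----------------------------
Orwell: Homage to Catalonia  
Atwood: Cat's Eye            
Austen: Pride and Prejudice  
Asimov: Second Foundation    
Asimov: The Caves of Steel   
Atwood: Alias Grace          
Austen: Sense and Sensibility
Atwood: Alias Grace          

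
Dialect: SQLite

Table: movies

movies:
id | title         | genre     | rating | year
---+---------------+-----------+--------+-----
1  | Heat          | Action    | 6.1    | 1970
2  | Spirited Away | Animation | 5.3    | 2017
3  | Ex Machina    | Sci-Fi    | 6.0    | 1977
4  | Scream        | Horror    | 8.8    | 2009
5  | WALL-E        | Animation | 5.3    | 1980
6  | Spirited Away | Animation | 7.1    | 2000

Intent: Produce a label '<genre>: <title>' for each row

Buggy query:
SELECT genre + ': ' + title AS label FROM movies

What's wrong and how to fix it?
Bug: SQLite uses || for string concatenation; + coerces text to numbers (yielding 0)

Fix: Replace + with || to concatenate text

Corrected query:
SELECT genre || ': ' || title AS label FROM movies

Result:
label                   
------------------------
Action: Heat            
Animation: Spirited Away
Sci-Fi: Ex Machina      
Horror: Scream          
Animation: WALL-E       
Animation: Spirited Away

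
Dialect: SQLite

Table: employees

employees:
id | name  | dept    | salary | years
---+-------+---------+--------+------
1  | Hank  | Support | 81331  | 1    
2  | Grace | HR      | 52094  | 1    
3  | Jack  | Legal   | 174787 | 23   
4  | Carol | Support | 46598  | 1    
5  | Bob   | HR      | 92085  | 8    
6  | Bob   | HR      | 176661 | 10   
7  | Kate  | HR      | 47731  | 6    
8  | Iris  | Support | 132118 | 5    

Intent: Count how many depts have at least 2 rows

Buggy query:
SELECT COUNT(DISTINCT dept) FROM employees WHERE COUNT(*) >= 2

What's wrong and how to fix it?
Bug: COUNT(*) cannot appear in WHERE; the per-group count doesn't exist yet

Fix: Group first with HAVING COUNT(*) >= 2, then COUNT the resulting groups

Corrected query:
SELECT COUNT(*) FROM (SELECT dept FROM employees GROUP BY dept HAVING COUNT(*) >= 2)

Result:
COUNT(*)
--------
2       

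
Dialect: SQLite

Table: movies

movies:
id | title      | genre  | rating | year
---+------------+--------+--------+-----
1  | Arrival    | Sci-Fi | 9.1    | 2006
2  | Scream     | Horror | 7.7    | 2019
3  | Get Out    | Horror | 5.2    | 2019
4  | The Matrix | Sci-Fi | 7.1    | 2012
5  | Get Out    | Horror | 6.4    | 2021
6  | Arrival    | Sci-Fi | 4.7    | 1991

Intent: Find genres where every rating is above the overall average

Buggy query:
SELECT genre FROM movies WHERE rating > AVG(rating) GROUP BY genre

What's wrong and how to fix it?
Bug: WHERE evaluates per row before aggregation, so AVG() is unavailable

Fix: Use a subquery for AVG and a HAVING MIN(...) filter so the condition holds for every row in the group

Corrected query:
SELECT genre FROM movies GROUP BY genre HAVING MIN(rating) > (SELECT AVG(rating) FROM movies)

Result:
(no rows)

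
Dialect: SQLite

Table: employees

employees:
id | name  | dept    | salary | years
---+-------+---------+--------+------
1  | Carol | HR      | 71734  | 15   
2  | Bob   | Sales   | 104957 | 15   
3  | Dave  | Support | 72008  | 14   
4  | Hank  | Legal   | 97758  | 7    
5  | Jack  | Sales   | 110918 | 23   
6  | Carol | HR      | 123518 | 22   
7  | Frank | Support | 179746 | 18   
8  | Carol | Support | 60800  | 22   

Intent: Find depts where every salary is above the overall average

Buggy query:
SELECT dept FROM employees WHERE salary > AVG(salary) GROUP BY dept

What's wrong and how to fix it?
Bug: AVG() is an aggregate; it can't sit directly in WHERE

Fix: Use a subquery for AVG and a HAVING MIN(...) filter so the condition holds for every row in the group

Corrected query:
SELECT dept FROM employees GROUP BY dept HAVING MIN(salary) > (SELECT AVG(salary) FROM employees)

Result:
dept 
-----
Sales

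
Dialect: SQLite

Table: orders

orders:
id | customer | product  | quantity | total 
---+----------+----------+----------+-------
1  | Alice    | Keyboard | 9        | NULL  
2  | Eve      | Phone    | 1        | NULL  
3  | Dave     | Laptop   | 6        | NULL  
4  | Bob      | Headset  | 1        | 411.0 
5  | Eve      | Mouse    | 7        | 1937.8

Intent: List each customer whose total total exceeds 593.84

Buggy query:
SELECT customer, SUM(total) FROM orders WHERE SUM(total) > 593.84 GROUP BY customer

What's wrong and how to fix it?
Bug: WHERE runs before GROUP BY, so aggregates aren't available there

Fix: Use HAVING (which filters groups after aggregation) instead of WHERE

Corrected query:
SELECT customer, SUM(total) FROM orders GROUP BY customer HAVING SUM(total) > 593.84

Result:
customer | SUM(total)
---------+-----------
Eve      | 1937.8    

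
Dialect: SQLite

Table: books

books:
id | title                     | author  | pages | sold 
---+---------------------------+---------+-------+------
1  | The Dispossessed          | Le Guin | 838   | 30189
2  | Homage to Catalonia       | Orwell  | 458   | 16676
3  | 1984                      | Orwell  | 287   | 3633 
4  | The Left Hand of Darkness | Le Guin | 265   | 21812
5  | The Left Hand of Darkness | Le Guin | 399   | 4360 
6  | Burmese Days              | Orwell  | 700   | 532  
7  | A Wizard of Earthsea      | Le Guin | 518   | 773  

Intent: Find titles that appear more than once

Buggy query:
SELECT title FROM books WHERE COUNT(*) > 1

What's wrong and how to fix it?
Bug: COUNT(*) is an aggregate and cannot be used in WHERE

Fix: GROUP BY title, then filter groups with HAVING COUNT(*) > 1

Corrected query:
SELECT title FROM books GROUP BY title HAVING COUNT(*) > 1

Result:
title                    
-------------------------
The Left Hand of Darkness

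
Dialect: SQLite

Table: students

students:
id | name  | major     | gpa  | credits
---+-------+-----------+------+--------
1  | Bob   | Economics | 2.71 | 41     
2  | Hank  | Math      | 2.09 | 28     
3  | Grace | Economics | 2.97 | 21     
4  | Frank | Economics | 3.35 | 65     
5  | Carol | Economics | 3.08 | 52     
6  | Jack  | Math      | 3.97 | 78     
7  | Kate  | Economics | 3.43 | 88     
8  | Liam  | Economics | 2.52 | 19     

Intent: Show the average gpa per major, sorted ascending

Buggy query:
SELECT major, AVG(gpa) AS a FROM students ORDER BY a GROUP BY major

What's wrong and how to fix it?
Bug: GROUP BY must precede ORDER BY

Fix: Reorder: SELECT … FROM … GROUP BY … ORDER BY …

Corrected query:
SELECT major, AVG(gpa) AS a FROM students GROUP BY major ORDER BY a

Result:
major     | a   
----------+-----
Economics | 3.01
Math      | 3.03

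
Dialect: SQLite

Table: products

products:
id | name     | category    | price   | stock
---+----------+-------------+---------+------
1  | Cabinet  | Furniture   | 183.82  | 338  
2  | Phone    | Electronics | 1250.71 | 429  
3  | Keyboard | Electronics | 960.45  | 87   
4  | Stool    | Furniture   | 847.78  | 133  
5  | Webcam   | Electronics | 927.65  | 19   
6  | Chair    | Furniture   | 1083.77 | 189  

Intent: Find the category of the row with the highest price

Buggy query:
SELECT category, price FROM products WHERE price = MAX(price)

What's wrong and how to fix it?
Bug: WHERE is evaluated per row; an aggregate over the whole table isn't defined there

Fix: Wrap MAX in a scalar subquery so WHERE compares against a single value

Corrected query:
SELECT category, price FROM products WHERE price = (SELECT MAX(price) FROM products)

Result:
category    | price  
------------+--------
Electronics | 1250.71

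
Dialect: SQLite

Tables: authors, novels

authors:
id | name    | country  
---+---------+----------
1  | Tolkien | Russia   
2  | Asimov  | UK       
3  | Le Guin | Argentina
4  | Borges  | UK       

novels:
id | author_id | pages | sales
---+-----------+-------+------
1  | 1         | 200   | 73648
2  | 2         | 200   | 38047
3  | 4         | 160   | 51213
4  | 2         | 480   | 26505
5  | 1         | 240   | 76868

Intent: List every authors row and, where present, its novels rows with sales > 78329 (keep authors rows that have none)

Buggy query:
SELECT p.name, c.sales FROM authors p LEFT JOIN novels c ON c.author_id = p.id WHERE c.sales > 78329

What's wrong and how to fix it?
Bug: Filtering c.sales in WHERE discards the NULL rows produced by LEFT JOIN, turning it into an inner join

Fix: Put 'c.sales > 78329' in the JOIN's ON clause instead of WHERE

Corrected query:
SELECT p.name, c.sales FROM authors p LEFT JOIN novels c ON c.author_id = p.id AND c.sales > 78329

Result:
name    | sales
--------+------
Tolkien | NULL 
Asimov  | NULL 
Le Guin | NULL 
Borges  | NULL 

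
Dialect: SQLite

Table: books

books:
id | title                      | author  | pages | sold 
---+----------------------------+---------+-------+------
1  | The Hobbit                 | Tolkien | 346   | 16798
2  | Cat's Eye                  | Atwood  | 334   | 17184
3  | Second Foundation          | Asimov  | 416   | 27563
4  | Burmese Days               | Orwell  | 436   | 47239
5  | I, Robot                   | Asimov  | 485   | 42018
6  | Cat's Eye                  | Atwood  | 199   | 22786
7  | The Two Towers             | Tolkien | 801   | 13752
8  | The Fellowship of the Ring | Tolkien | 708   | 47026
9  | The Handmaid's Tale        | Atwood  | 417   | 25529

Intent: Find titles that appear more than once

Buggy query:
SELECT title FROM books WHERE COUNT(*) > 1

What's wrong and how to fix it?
Bug: WHERE can't reference COUNT(*); aggregates are computed after WHERE

Fix: GROUP BY title, then filter groups with HAVING COUNT(*) > 1

Corrected query:
SELECT title FROM books GROUP BY title HAVING COUNT(*) > 1

Result:
title    
---------
Cat's Eye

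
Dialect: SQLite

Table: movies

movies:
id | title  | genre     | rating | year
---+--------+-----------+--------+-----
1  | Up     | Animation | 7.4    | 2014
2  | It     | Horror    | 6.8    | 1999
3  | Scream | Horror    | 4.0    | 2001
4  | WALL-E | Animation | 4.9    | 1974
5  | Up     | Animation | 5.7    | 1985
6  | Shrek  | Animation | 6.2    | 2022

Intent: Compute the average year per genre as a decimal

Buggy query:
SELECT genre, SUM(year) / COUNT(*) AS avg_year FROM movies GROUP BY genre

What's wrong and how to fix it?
Bug: SUM(year) and COUNT(*) are both integers; the division truncates the fractional part

Fix: Multiply by 1.0 (or CAST to REAL) to force floating-point division

Corrected query:
SELECT genre, SUM(year) * 1.0 / COUNT(*) AS avg_year FROM movies GROUP BY genre

Result:
genre     | avg_year
----------+---------
Animation | 1998.75 
Horror    | 2000    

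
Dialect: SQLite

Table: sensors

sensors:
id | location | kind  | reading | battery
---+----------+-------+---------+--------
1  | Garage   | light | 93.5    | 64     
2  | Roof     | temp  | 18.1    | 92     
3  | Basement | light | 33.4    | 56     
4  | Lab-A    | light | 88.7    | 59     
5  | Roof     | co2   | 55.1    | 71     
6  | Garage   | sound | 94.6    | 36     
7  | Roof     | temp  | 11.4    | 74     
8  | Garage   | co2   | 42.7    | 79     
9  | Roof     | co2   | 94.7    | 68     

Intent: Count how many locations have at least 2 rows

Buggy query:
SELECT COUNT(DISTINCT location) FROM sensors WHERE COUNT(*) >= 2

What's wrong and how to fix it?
Bug: COUNT(*) cannot appear in WHERE; the per-group count doesn't exist yet

Fix: Use a subquery that GROUPs and filters with HAVING, then count its rows

Corrected query:
SELECT COUNT(*) FROM (SELECT location FROM sensors GROUP BY location HAVING COUNT(*) >= 2)

Result:
COUNT(*)
--------
2       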